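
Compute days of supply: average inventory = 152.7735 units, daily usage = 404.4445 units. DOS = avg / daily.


DOS = 152.7735 / 404.4445 = 0.3777

0.3777 days


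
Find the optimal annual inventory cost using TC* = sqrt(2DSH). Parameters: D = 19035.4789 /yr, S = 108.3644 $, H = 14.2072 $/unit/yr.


2*D*S*H = 58612322.1546
TC* = sqrt(58612322.1546) = 7655.8685

7655.8685 $/yr


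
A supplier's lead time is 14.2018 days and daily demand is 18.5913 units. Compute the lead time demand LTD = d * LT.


LTD = 18.5913 * 14.2018 = 264.0299

264.0299 units


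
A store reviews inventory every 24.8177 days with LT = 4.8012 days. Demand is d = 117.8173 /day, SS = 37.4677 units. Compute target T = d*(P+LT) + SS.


P + LT = 29.6189
d*(P+LT) = 117.8173 * 29.6189 = 3489.6188
T = 3489.6188 + 37.4677 = 3527.0865

3527.0865 units


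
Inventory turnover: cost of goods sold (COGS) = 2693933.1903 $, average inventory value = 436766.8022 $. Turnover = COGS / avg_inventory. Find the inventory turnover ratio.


Turnover = 2693933.1903 / 436766.8022 = 6.1679

6.1679


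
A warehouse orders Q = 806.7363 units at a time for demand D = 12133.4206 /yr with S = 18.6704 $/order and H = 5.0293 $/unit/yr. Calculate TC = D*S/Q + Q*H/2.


Ordering cost = D*S/Q = 280.8053
Holding cost = Q*H/2 = 2028.6594
TC = 280.8053 + 2028.6594 = 2309.4647

2309.4647 $/yr


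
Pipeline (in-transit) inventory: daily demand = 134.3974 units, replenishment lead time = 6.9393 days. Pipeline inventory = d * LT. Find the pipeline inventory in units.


Pipeline = 134.3974 * 6.9393 = 932.6239

932.6239 units


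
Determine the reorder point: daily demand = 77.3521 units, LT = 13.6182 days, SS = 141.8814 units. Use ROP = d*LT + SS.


d*LT = 77.3521 * 13.6182 = 1053.3964
ROP = 1053.3964 + 141.8814 = 1195.2778

1195.2778 units


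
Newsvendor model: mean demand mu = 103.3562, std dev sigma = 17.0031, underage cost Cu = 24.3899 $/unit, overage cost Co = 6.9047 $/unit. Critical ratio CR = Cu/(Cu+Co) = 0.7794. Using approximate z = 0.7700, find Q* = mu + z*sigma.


CR = Cu/(Cu+Co) = 24.3899/(24.3899+6.9047) = 0.7794
z = 0.7700
Q* = 103.3562 + 0.7700 * 17.0031 = 116.4486

116.4486 units


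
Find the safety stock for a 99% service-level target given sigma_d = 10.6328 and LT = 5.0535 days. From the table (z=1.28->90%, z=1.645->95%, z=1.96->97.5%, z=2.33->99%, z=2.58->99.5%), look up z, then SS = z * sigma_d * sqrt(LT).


From the table, SL = 99% corresponds to z = 2.33
sqrt(LT) = sqrt(5.0535) = 2.2480
SS = 2.33 * 10.6328 * 2.2480 = 55.6929

55.6929 units


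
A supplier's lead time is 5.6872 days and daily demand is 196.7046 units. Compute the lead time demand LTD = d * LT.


LTD = 196.7046 * 5.6872 = 1118.6984

1118.6984 units


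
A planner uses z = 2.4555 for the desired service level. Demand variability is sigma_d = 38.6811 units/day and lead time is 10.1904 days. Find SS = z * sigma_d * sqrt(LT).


sqrt(LT) = sqrt(10.1904) = 3.1922
SS = 2.4555 * 38.6811 * 3.1922 = 303.2036

303.2036 units


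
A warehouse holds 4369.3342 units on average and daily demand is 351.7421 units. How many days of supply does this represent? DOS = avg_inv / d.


DOS = 4369.3342 / 351.7421 = 12.4220

12.4220 days


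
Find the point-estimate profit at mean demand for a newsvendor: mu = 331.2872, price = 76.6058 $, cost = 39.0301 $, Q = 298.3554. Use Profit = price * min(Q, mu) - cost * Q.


Sales at mu = min(298.3554, 331.2872) = 298.3554
Revenue = 76.6058 * 298.3554 = 22855.7541
Total cost = 39.0301 * 298.3554 = 11644.8411
Profit = 22855.7541 - 11644.8411 = 11210.9130

11210.9130 $


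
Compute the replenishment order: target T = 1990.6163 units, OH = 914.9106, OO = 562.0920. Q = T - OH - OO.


Inventory position = OH + OO = 914.9106 + 562.0920 = 1477.0026
Q = 1990.6163 - 1477.0026 = 513.6137

513.6137 units


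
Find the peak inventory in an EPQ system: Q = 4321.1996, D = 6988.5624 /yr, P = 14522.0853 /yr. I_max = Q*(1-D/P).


D/P = 0.4812
1 - D/P = 0.5188
I_max = 4321.1996 * 0.5188 = 2241.6792

2241.6792 units


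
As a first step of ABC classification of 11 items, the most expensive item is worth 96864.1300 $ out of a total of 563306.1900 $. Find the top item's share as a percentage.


Top item = 96864.1300
Total = 563306.1900
Percentage = 96864.1300 / 563306.1900 * 100 = 17.1956

17.1956%


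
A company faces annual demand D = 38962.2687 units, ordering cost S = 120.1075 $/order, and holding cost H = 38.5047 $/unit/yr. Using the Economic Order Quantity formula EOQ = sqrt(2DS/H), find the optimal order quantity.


2*D*S = 2 * 38962.2687 * 120.1075 = 9359321.3758
2*D*S/H = 243069.5831
EOQ = sqrt(243069.5831) = 493.0209

493.0209 units


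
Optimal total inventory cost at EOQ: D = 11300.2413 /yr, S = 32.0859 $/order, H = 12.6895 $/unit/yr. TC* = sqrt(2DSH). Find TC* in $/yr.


2*D*S*H = 9201877.5265
TC* = sqrt(9201877.5265) = 3033.4597

3033.4597 $/yr


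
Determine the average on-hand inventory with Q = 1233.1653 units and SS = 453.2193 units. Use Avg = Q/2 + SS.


Q/2 = 616.5826
Avg = 616.5826 + 453.2193 = 1069.8020

1069.8020 units


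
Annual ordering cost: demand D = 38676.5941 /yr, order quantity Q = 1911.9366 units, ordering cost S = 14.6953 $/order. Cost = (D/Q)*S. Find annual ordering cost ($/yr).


Number of orders = D/Q = 20.2290
Cost = 20.2290 * 14.6953 = 297.2714

297.2714 $/yr


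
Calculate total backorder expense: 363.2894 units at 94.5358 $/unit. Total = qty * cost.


Total = 363.2894 * 94.5358 = 34343.8541

34343.8541 $


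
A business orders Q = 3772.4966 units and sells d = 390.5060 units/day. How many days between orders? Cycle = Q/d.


Cycle = 3772.4966 / 390.5060 = 9.6605

9.6605 days


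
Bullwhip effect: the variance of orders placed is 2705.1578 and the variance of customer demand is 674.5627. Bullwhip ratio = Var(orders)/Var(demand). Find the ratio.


BW = 2705.1578 / 674.5627 = 4.0102

4.0102


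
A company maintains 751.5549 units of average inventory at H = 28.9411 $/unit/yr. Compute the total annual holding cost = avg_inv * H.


Cost = 751.5549 * 28.9411 = 21750.8255

21750.8255 $/yr


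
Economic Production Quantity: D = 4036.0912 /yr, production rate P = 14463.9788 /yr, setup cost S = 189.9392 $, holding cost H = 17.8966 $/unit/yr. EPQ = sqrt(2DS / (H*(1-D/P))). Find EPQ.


1 - D/P = 1 - 0.2790 = 0.7210
H*(1-D/P) = 12.9027
2DS = 1533223.8673
EPQ = sqrt(118830.1034) = 344.7174

344.7174 units


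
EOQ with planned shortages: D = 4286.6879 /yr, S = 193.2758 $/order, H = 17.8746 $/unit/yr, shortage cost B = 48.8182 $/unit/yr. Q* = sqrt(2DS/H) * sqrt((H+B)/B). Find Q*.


sqrt(2DS/H) = 304.4714
sqrt((H+B)/B) = 1.1688
Q* = 304.4714 * 1.1688 = 355.8730

355.8730 units


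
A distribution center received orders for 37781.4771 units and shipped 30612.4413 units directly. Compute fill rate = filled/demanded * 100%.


FR = 30612.4413 / 37781.4771 * 100 = 81.0250

81.0250%


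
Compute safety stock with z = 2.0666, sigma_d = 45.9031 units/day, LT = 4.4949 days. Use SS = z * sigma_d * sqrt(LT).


sqrt(LT) = sqrt(4.4949) = 2.1201
SS = 2.0666 * 45.9031 * 2.1201 = 201.1215

201.1215 units


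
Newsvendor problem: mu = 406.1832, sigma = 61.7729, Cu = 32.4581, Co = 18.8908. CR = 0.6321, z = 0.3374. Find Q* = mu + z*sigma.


CR = Cu/(Cu+Co) = 32.4581/(32.4581+18.8908) = 0.6321
z = 0.3374
Q* = 406.1832 + 0.3374 * 61.7729 = 427.0254

427.0254 units


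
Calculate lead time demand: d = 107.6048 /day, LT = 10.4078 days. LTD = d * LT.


LTD = 107.6048 * 10.4078 = 1119.9292

1119.9292 units


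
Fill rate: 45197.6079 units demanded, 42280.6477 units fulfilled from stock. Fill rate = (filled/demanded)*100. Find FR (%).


FR = 42280.6477 / 45197.6079 * 100 = 93.5462

93.5462%


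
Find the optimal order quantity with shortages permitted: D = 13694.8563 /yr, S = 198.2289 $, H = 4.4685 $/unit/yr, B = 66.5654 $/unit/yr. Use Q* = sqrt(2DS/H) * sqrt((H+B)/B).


sqrt(2DS/H) = 1102.2912
sqrt((H+B)/B) = 1.0330
Q* = 1102.2912 * 1.0330 = 1138.6884

1138.6884 units


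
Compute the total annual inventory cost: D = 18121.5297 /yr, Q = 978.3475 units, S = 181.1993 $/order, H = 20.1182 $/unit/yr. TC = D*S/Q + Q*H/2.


Ordering cost = D*S/Q = 3356.2804
Holding cost = Q*H/2 = 9841.2953
TC = 3356.2804 + 9841.2953 = 13197.5757

13197.5757 $/yr


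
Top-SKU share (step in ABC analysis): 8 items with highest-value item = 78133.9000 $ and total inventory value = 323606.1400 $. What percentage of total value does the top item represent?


Top item = 78133.9000
Total = 323606.1400
Percentage = 78133.9000 / 323606.1400 * 100 = 24.1448

24.1448%


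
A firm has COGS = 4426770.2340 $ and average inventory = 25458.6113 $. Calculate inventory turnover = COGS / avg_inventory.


Turnover = 4426770.2340 / 25458.6113 = 173.8811

173.8811


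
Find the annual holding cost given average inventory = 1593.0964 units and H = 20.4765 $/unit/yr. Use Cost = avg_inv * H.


Cost = 1593.0964 * 20.4765 = 32621.0384

32621.0384 $/yr


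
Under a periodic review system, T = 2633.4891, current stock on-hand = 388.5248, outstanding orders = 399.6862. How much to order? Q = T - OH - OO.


Inventory position = OH + OO = 388.5248 + 399.6862 = 788.2110
Q = 2633.4891 - 788.2110 = 1845.2781

1845.2781 units


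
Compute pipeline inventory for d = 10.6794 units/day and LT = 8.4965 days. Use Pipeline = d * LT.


Pipeline = 10.6794 * 8.4965 = 90.7375

90.7375 units


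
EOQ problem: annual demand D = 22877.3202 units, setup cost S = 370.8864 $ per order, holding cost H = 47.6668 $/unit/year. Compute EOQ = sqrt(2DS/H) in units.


2*D*S = 2 * 22877.3202 * 370.8864 = 16969773.8613
2*D*S/H = 356008.2460
EOQ = sqrt(356008.2460) = 596.6643

596.6643 units


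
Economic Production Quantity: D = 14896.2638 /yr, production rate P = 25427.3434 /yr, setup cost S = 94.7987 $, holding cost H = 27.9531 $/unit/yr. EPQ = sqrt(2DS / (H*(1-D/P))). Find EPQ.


1 - D/P = 1 - 0.5858 = 0.4142
H*(1-D/P) = 11.5772
2DS = 2824292.8862
EPQ = sqrt(243953.9457) = 493.9169

493.9169 units


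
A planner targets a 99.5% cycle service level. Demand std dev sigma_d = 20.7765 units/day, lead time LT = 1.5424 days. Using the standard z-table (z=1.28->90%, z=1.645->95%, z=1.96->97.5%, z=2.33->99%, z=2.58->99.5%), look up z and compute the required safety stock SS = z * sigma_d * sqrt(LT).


From the table, SL = 99.5% corresponds to z = 2.58
sqrt(LT) = sqrt(1.5424) = 1.2419
SS = 2.58 * 20.7765 * 1.2419 = 66.5718

66.5718 units


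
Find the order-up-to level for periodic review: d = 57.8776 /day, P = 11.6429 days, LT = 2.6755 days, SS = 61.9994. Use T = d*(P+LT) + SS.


P + LT = 14.3184
d*(P+LT) = 57.8776 * 14.3184 = 828.7146
T = 828.7146 + 61.9994 = 890.7140

890.7140 units


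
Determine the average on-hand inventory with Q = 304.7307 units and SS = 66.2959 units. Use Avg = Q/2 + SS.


Q/2 = 152.3654
Avg = 152.3654 + 66.2959 = 218.6612

218.6612 units


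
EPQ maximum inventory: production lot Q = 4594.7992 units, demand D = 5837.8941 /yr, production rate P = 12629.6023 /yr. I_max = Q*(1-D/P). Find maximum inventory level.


D/P = 0.4622
1 - D/P = 0.5378
I_max = 4594.7992 * 0.5378 = 2470.9040

2470.9040 units


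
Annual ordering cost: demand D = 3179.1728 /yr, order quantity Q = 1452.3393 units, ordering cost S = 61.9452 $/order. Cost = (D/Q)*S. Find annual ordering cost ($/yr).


Number of orders = D/Q = 2.1890
Cost = 2.1890 * 61.9452 = 135.5981

135.5981 $/yr


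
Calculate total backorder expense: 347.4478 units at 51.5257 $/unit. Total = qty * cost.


Total = 347.4478 * 51.5257 = 17902.4911

17902.4911 $


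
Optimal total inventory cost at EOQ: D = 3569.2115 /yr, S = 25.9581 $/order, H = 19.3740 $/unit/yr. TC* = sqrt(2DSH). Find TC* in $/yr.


2*D*S*H = 3590000.2253
TC* = sqrt(3590000.2253) = 1894.7296

1894.7296 $/yr


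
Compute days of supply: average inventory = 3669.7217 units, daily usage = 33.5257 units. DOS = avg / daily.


DOS = 3669.7217 / 33.5257 = 109.4600

109.4600 days


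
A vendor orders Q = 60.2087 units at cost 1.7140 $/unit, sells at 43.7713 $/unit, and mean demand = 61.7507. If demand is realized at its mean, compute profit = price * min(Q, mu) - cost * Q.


Sales at mu = min(60.2087, 61.7507) = 60.2087
Revenue = 43.7713 * 60.2087 = 2635.4131
Total cost = 1.7140 * 60.2087 = 103.1977
Profit = 2635.4131 - 103.1977 = 2532.2154

2532.2154 $


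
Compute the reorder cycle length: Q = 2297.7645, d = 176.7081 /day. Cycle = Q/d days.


Cycle = 2297.7645 / 176.7081 = 13.0032

13.0032 days


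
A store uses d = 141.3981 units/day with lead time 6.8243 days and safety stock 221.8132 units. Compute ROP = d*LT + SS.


d*LT = 141.3981 * 6.8243 = 964.9431
ROP = 964.9431 + 221.8132 = 1186.7563

1186.7563 units


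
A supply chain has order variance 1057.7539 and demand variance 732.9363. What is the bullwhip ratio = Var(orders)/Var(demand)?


BW = 1057.7539 / 732.9363 = 1.4432

1.4432


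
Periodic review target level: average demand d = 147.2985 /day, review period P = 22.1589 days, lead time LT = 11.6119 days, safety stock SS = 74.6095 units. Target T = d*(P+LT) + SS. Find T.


P + LT = 33.7708
d*(P+LT) = 147.2985 * 33.7708 = 4974.3882
T = 4974.3882 + 74.6095 = 5048.9977

5048.9977 units


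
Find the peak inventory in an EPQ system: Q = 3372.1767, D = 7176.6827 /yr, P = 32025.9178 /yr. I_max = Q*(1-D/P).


D/P = 0.2241
1 - D/P = 0.7759
I_max = 3372.1767 * 0.7759 = 2616.5062

2616.5062 units


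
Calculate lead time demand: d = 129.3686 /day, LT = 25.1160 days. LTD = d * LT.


LTD = 129.3686 * 25.1160 = 3249.2218

3249.2218 units


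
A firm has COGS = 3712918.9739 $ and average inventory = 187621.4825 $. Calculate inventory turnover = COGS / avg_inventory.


Turnover = 3712918.9739 / 187621.4825 = 19.7894

19.7894


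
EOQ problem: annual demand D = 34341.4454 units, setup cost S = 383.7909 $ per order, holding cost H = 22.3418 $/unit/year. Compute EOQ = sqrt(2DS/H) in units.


2*D*S = 2 * 34341.4454 * 383.7909 = 26359868.4747
2*D*S/H = 1179845.3336
EOQ = sqrt(1179845.3336) = 1086.2069

1086.2069 units


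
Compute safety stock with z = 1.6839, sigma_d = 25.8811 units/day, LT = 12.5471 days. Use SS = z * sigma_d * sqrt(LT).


sqrt(LT) = sqrt(12.5471) = 3.5422
SS = 1.6839 * 25.8811 * 3.5422 = 154.3728

154.3728 units


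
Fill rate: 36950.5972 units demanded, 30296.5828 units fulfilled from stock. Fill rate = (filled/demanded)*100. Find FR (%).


FR = 30296.5828 / 36950.5972 * 100 = 81.9921

81.9921%


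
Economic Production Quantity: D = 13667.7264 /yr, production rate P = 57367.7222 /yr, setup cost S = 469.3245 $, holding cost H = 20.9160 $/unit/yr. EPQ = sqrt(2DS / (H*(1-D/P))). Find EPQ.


1 - D/P = 1 - 0.2382 = 0.7618
H*(1-D/P) = 15.9328
2DS = 12829197.7176
EPQ = sqrt(805206.1372) = 897.3328

897.3328 units


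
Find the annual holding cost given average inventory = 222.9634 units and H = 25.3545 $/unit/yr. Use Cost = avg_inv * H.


Cost = 222.9634 * 25.3545 = 5653.1255

5653.1255 $/yr


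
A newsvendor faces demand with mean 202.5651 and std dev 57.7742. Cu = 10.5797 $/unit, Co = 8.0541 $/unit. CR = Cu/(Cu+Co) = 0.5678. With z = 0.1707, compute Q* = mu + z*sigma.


CR = Cu/(Cu+Co) = 10.5797/(10.5797+8.0541) = 0.5678
z = 0.1707
Q* = 202.5651 + 0.1707 * 57.7742 = 212.4272

212.4272 units


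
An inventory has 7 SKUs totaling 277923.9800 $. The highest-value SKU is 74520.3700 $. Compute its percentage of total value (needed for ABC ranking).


Top item = 74520.3700
Total = 277923.9800
Percentage = 74520.3700 / 277923.9800 * 100 = 26.8132

26.8132%


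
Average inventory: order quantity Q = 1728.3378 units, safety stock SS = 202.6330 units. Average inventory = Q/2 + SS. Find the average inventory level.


Q/2 = 864.1689
Avg = 864.1689 + 202.6330 = 1066.8019

1066.8019 units


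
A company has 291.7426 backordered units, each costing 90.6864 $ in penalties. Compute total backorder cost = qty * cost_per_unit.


Total = 291.7426 * 90.6864 = 26457.0861

26457.0861 $


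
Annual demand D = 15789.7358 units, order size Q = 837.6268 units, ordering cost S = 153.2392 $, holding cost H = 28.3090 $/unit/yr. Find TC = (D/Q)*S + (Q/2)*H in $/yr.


Ordering cost = D*S/Q = 2888.6450
Holding cost = Q*H/2 = 11856.1885
TC = 2888.6450 + 11856.1885 = 14744.8336

14744.8336 $/yr


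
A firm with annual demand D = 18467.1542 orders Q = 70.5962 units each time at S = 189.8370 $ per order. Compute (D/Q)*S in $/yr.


Number of orders = D/Q = 261.5885
Cost = 261.5885 * 189.8370 = 49659.1764

49659.1764 $/yr


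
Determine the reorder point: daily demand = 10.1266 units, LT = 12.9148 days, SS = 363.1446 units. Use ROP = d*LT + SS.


d*LT = 10.1266 * 12.9148 = 130.7830
ROP = 130.7830 + 363.1446 = 493.9276

493.9276 units


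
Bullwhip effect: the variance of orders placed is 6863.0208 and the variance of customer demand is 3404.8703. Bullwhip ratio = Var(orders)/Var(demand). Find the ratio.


BW = 6863.0208 / 3404.8703 = 2.0156

2.0156


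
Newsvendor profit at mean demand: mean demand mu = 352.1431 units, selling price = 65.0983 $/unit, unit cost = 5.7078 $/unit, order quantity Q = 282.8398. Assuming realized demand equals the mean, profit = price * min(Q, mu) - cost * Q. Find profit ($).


Sales at mu = min(282.8398, 352.1431) = 282.8398
Revenue = 65.0983 * 282.8398 = 18412.3902
Total cost = 5.7078 * 282.8398 = 1614.3930
Profit = 18412.3902 - 1614.3930 = 16797.9971

16797.9971 $


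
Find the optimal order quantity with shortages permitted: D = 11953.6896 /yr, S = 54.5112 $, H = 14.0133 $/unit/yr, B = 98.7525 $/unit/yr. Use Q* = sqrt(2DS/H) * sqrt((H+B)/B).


sqrt(2DS/H) = 304.9570
sqrt((H+B)/B) = 1.0686
Q* = 304.9570 * 1.0686 = 325.8767

325.8767 units


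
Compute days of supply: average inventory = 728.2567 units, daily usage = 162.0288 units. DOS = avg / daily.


DOS = 728.2567 / 162.0288 = 4.4946

4.4946 days


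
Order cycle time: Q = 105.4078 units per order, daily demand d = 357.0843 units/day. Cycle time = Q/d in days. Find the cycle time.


Cycle = 105.4078 / 357.0843 = 0.2952

0.2952 days


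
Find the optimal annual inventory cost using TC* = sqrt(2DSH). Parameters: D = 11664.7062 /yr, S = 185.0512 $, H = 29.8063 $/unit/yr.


2*D*S*H = 128677843.6008
TC* = sqrt(128677843.6008) = 11343.6257

11343.6257 $/yr


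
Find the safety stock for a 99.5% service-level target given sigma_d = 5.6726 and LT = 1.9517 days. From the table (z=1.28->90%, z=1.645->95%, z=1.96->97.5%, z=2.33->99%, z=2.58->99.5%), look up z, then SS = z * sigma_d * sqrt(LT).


From the table, SL = 99.5% corresponds to z = 2.58
sqrt(LT) = sqrt(1.9517) = 1.3970
SS = 2.58 * 5.6726 * 1.3970 = 20.4460

20.4460 units


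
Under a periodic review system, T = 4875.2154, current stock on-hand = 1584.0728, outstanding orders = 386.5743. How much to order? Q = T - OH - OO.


Inventory position = OH + OO = 1584.0728 + 386.5743 = 1970.6471
Q = 4875.2154 - 1970.6471 = 2904.5683

2904.5683 units


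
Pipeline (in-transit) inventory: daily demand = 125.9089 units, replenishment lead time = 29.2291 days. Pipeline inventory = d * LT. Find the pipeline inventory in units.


Pipeline = 125.9089 * 29.2291 = 3680.2038

3680.2038 units


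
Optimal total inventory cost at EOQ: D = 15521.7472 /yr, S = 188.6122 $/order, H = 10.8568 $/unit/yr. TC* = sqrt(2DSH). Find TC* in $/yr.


2*D*S*H = 63568537.4891
TC* = sqrt(63568537.4891) = 7972.9880

7972.9880 $/yr


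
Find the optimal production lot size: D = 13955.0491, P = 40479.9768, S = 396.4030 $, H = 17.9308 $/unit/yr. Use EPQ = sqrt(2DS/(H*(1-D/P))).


1 - D/P = 1 - 0.3447 = 0.6553
H*(1-D/P) = 11.7493
2DS = 11063646.6568
EPQ = sqrt(941639.5189) = 970.3811

970.3811 units


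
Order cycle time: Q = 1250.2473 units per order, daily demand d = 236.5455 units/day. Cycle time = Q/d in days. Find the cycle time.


Cycle = 1250.2473 / 236.5455 = 5.2854

5.2854 days


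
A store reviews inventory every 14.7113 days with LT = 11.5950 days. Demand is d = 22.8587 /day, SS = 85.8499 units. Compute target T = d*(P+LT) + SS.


P + LT = 26.3063
d*(P+LT) = 22.8587 * 26.3063 = 601.3278
T = 601.3278 + 85.8499 = 687.1777

687.1777 units


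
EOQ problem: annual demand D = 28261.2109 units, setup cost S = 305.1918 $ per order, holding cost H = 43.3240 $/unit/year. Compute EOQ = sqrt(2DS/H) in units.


2*D*S = 2 * 28261.2109 * 305.1918 = 17250179.6495
2*D*S/H = 398166.8278
EOQ = sqrt(398166.8278) = 631.0046

631.0046 units


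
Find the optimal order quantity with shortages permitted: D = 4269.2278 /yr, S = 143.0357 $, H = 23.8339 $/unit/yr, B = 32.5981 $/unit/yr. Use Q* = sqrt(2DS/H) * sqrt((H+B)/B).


sqrt(2DS/H) = 226.3676
sqrt((H+B)/B) = 1.3157
Q* = 226.3676 * 1.3157 = 297.8385

297.8385 units


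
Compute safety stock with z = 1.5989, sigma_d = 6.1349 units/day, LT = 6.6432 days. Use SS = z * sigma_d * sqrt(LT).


sqrt(LT) = sqrt(6.6432) = 2.5774
SS = 1.5989 * 6.1349 * 2.5774 = 25.2824

25.2824 units


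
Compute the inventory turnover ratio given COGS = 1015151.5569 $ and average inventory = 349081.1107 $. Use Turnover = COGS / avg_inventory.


Turnover = 1015151.5569 / 349081.1107 = 2.9081

2.9081


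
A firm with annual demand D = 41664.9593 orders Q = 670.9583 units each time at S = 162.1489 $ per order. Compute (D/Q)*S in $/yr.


Number of orders = D/Q = 62.0977
Cost = 62.0977 * 162.1489 = 10069.0718

10069.0718 $/yr


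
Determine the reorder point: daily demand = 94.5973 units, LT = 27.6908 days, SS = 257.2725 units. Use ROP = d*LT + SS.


d*LT = 94.5973 * 27.6908 = 2619.4749
ROP = 2619.4749 + 257.2725 = 2876.7474

2876.7474 units


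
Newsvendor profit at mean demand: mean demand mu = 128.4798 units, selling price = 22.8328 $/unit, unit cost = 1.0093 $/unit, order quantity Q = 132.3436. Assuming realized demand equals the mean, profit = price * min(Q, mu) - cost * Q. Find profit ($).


Sales at mu = min(132.3436, 128.4798) = 128.4798
Revenue = 22.8328 * 128.4798 = 2933.5536
Total cost = 1.0093 * 132.3436 = 133.5744
Profit = 2933.5536 - 133.5744 = 2799.9792

2799.9792 $


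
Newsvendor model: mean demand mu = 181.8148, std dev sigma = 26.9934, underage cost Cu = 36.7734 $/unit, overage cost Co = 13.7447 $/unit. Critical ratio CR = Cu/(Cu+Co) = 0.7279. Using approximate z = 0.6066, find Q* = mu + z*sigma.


CR = Cu/(Cu+Co) = 36.7734/(36.7734+13.7447) = 0.7279
z = 0.6066
Q* = 181.8148 + 0.6066 * 26.9934 = 198.1890

198.1890 units


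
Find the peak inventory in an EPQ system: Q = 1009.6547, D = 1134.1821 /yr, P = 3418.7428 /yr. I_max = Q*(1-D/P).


D/P = 0.3318
1 - D/P = 0.6682
I_max = 1009.6547 * 0.6682 = 674.6976

674.6976 units


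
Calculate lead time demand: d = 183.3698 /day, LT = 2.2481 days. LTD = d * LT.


LTD = 183.3698 * 2.2481 = 412.2336

412.2336 units


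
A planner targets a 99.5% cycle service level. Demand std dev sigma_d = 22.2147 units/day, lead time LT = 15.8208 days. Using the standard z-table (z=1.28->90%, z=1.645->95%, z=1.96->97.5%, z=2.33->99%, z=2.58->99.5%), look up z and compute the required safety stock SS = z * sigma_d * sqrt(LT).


From the table, SL = 99.5% corresponds to z = 2.58
sqrt(LT) = sqrt(15.8208) = 3.9775
SS = 2.58 * 22.2147 * 3.9775 = 227.9683

227.9683 units


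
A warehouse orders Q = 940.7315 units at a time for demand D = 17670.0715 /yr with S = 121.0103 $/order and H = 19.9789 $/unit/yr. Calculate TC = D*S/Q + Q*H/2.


Ordering cost = D*S/Q = 2272.9766
Holding cost = Q*H/2 = 9397.3903
TC = 2272.9766 + 9397.3903 = 11670.3668

11670.3668 $/yr


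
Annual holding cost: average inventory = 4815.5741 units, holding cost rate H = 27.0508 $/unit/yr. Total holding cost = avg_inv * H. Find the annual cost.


Cost = 4815.5741 * 27.0508 = 130265.1319

130265.1319 $/yr


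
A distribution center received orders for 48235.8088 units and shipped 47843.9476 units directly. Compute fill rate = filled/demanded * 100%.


FR = 47843.9476 / 48235.8088 * 100 = 99.1876

99.1876%


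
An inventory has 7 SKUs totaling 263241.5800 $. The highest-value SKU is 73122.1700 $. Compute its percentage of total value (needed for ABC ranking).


Top item = 73122.1700
Total = 263241.5800
Percentage = 73122.1700 / 263241.5800 * 100 = 27.7776

27.7776%


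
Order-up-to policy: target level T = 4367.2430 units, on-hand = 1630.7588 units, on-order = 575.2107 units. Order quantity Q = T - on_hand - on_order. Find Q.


Inventory position = OH + OO = 1630.7588 + 575.2107 = 2205.9695
Q = 4367.2430 - 2205.9695 = 2161.2735

2161.2735 units


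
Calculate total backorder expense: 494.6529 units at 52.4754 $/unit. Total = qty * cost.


Total = 494.6529 * 52.4754 = 25957.1088

25957.1088 $


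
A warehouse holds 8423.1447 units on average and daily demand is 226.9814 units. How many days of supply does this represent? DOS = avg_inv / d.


DOS = 8423.1447 / 226.9814 = 37.1094

37.1094 days


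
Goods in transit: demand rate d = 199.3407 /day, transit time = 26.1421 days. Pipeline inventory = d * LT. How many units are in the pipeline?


Pipeline = 199.3407 * 26.1421 = 5211.1845

5211.1845 units


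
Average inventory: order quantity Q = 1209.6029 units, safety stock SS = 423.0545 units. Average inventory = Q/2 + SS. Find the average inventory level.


Q/2 = 604.8015
Avg = 604.8015 + 423.0545 = 1027.8560

1027.8560 units


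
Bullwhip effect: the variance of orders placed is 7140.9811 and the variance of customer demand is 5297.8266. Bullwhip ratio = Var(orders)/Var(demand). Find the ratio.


BW = 7140.9811 / 5297.8266 = 1.3479

1.3479


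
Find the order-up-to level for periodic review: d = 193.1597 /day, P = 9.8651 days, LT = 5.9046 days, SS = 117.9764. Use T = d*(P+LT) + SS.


P + LT = 15.7697
d*(P+LT) = 193.1597 * 15.7697 = 3046.0705
T = 3046.0705 + 117.9764 = 3164.0469

3164.0469 units


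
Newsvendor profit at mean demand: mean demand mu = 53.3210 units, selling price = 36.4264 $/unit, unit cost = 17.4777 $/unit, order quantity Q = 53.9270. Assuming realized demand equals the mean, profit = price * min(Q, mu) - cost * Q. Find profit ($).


Sales at mu = min(53.9270, 53.3210) = 53.3210
Revenue = 36.4264 * 53.3210 = 1942.2921
Total cost = 17.4777 * 53.9270 = 942.5199
Profit = 1942.2921 - 942.5199 = 999.7721

999.7721 $


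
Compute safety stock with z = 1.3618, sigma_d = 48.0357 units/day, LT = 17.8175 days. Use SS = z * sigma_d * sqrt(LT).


sqrt(LT) = sqrt(17.8175) = 4.2211
SS = 1.3618 * 48.0357 * 4.2211 = 276.1219

276.1219 units


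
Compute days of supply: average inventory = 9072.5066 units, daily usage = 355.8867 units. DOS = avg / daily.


DOS = 9072.5066 / 355.8867 = 25.4927

25.4927 days


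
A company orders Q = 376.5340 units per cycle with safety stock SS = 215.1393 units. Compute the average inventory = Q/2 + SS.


Q/2 = 188.2670
Avg = 188.2670 + 215.1393 = 403.4063

403.4063 units


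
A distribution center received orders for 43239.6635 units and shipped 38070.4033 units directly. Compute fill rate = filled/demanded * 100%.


FR = 38070.4033 / 43239.6635 * 100 = 88.0451

88.0451%


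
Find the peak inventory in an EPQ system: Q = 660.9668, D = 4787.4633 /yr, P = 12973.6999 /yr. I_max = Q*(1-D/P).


D/P = 0.3690
1 - D/P = 0.6310
I_max = 660.9668 * 0.6310 = 417.0615

417.0615 units


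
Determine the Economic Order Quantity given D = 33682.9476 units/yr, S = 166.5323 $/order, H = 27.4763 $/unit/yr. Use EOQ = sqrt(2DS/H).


2*D*S = 2 * 33682.9476 * 166.5323 = 11218597.4692
2*D*S/H = 408300.8800
EOQ = sqrt(408300.8800) = 638.9843

638.9843 units


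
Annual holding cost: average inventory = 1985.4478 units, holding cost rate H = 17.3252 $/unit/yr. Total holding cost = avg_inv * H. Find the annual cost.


Cost = 1985.4478 * 17.3252 = 34398.2802

34398.2802 $/yr


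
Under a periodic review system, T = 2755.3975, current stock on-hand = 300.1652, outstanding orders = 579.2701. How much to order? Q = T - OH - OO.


Inventory position = OH + OO = 300.1652 + 579.2701 = 879.4353
Q = 2755.3975 - 879.4353 = 1875.9622

1875.9622 units


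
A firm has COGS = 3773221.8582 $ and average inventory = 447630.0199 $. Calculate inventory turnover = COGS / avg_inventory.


Turnover = 3773221.8582 / 447630.0199 = 8.4293

8.4293


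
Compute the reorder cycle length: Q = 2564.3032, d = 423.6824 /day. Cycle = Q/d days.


Cycle = 2564.3032 / 423.6824 = 6.0524

6.0524 days


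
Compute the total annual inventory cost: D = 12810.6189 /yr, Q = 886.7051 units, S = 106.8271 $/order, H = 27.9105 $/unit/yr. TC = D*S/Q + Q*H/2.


Ordering cost = D*S/Q = 1543.3781
Holding cost = Q*H/2 = 12374.1913
TC = 1543.3781 + 12374.1913 = 13917.5695

13917.5695 $/yr


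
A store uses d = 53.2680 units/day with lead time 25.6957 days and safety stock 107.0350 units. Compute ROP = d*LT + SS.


d*LT = 53.2680 * 25.6957 = 1368.7585
ROP = 1368.7585 + 107.0350 = 1475.7935

1475.7935 units


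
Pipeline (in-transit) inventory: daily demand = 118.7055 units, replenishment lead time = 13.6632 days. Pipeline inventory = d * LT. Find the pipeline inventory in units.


Pipeline = 118.7055 * 13.6632 = 1621.8970

1621.8970 units


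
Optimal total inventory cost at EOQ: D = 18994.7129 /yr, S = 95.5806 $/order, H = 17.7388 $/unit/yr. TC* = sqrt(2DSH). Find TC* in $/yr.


2*D*S*H = 64410507.1976
TC* = sqrt(64410507.1976) = 8025.6157

8025.6157 $/yr


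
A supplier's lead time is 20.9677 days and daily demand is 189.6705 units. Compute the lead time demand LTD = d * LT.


LTD = 189.6705 * 20.9677 = 3976.9541

3976.9541 units


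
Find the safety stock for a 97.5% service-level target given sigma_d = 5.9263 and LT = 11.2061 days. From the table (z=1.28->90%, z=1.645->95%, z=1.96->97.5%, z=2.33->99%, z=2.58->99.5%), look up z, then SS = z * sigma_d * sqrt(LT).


From the table, SL = 97.5% corresponds to z = 1.96
sqrt(LT) = sqrt(11.2061) = 3.3476
SS = 1.96 * 5.9263 * 3.3476 = 38.8836

38.8836 units


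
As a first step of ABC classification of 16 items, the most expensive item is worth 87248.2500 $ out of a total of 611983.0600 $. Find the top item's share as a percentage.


Top item = 87248.2500
Total = 611983.0600
Percentage = 87248.2500 / 611983.0600 * 100 = 14.2566

14.2566%


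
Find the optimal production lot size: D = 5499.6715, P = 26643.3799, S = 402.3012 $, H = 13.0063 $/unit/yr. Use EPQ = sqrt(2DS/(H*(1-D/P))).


1 - D/P = 1 - 0.2064 = 0.7936
H*(1-D/P) = 10.3216
2DS = 4425048.8881
EPQ = sqrt(428718.7351) = 654.7662

654.7662 units


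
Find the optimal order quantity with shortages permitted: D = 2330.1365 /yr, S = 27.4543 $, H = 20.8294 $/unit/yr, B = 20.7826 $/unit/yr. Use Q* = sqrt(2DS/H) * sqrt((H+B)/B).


sqrt(2DS/H) = 78.3741
sqrt((H+B)/B) = 1.4150
Q* = 78.3741 * 1.4150 = 110.9001

110.9001 units


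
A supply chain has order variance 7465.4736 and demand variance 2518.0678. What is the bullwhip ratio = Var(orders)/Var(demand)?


BW = 7465.4736 / 2518.0678 = 2.9648

2.9648


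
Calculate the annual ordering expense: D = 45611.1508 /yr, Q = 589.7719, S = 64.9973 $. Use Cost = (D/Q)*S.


Number of orders = D/Q = 77.3369
Cost = 77.3369 * 64.9973 = 5026.6919

5026.6919 $/yr


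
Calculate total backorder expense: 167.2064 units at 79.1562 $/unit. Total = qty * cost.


Total = 167.2064 * 79.1562 = 13235.4232

13235.4232 $


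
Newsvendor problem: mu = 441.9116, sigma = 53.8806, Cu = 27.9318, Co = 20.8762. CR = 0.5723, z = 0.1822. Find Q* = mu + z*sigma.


CR = Cu/(Cu+Co) = 27.9318/(27.9318+20.8762) = 0.5723
z = 0.1822
Q* = 441.9116 + 0.1822 * 53.8806 = 451.7286

451.7286 units


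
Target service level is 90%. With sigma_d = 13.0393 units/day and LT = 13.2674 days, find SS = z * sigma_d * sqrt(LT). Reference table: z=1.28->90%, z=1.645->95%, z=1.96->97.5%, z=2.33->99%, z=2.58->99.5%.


From the table, SL = 90% corresponds to z = 1.28
sqrt(LT) = sqrt(13.2674) = 3.6424
SS = 1.28 * 13.0393 * 3.6424 = 60.7935

60.7935 units


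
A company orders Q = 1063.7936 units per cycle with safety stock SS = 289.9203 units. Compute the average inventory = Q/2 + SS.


Q/2 = 531.8968
Avg = 531.8968 + 289.9203 = 821.8171

821.8171 units


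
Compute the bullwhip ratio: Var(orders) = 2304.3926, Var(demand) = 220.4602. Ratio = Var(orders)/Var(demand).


BW = 2304.3926 / 220.4602 = 10.4526

10.4526


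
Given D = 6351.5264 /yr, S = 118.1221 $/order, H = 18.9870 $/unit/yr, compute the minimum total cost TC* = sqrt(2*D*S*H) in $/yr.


2*D*S*H = 28490207.5432
TC* = sqrt(28490207.5432) = 5337.6219

5337.6219 $/yr


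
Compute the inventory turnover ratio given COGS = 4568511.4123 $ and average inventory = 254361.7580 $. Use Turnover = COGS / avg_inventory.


Turnover = 4568511.4123 / 254361.7580 = 17.9607

17.9607


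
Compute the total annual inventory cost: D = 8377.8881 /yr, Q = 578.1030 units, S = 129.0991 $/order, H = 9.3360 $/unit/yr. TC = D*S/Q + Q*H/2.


Ordering cost = D*S/Q = 1870.9085
Holding cost = Q*H/2 = 2698.5848
TC = 1870.9085 + 2698.5848 = 4569.4933

4569.4933 $/yr


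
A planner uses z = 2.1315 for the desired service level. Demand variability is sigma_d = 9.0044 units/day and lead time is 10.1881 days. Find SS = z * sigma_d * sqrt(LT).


sqrt(LT) = sqrt(10.1881) = 3.1919
SS = 2.1315 * 9.0044 * 3.1919 = 61.2614

61.2614 units


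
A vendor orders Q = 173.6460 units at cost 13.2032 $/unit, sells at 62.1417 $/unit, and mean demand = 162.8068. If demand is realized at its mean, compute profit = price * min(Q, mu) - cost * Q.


Sales at mu = min(173.6460, 162.8068) = 162.8068
Revenue = 62.1417 * 162.8068 = 10117.0913
Total cost = 13.2032 * 173.6460 = 2292.6829
Profit = 10117.0913 - 2292.6829 = 7824.4085

7824.4085 $


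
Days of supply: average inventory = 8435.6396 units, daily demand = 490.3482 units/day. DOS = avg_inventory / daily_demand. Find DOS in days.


DOS = 8435.6396 / 490.3482 = 17.2034

17.2034 days


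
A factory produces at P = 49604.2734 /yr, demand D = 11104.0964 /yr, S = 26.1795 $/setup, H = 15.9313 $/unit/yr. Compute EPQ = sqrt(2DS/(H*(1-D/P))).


1 - D/P = 1 - 0.2239 = 0.7761
H*(1-D/P) = 12.3650
2DS = 581399.3834
EPQ = sqrt(47019.6852) = 216.8402

216.8402 units


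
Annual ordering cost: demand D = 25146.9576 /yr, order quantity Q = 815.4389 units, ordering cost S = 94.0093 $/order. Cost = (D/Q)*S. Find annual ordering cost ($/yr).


Number of orders = D/Q = 30.8386
Cost = 30.8386 * 94.0093 = 2899.1110

2899.1110 $/yr


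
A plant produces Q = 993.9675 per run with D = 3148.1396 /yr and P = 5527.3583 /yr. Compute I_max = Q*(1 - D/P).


D/P = 0.5696
1 - D/P = 0.4304
I_max = 993.9675 * 0.4304 = 427.8474

427.8474 units


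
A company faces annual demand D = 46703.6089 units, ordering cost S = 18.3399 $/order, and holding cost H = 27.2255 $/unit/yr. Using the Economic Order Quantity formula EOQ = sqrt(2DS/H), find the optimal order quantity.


2*D*S = 2 * 46703.6089 * 18.3399 = 1713079.0337
2*D*S/H = 62921.8576
EOQ = sqrt(62921.8576) = 250.8423

250.8423 units


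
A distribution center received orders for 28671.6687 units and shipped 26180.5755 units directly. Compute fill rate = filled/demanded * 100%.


FR = 26180.5755 / 28671.6687 * 100 = 91.3117

91.3117%


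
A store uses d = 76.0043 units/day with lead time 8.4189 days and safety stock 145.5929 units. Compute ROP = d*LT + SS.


d*LT = 76.0043 * 8.4189 = 639.8726
ROP = 639.8726 + 145.5929 = 785.4655

785.4655 units


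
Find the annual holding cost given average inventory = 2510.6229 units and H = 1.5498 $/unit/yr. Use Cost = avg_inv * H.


Cost = 2510.6229 * 1.5498 = 3890.9634

3890.9634 $/yr


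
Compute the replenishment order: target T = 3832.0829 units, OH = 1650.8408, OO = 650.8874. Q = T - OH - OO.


Inventory position = OH + OO = 1650.8408 + 650.8874 = 2301.7282
Q = 3832.0829 - 2301.7282 = 1530.3547

1530.3547 units


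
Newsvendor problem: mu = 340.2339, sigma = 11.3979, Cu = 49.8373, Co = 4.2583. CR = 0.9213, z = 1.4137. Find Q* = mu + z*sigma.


CR = Cu/(Cu+Co) = 49.8373/(49.8373+4.2583) = 0.9213
z = 1.4137
Q* = 340.2339 + 1.4137 * 11.3979 = 356.3471

356.3471 units


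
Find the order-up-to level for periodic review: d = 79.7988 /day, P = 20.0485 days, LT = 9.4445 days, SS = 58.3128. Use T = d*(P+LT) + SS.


P + LT = 29.4930
d*(P+LT) = 79.7988 * 29.4930 = 2353.5060
T = 2353.5060 + 58.3128 = 2411.8188

2411.8188 units


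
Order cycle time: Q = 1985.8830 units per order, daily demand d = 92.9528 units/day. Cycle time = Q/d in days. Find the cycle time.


Cycle = 1985.8830 / 92.9528 = 21.3644

21.3644 days


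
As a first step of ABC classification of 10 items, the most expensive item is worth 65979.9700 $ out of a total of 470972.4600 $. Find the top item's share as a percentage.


Top item = 65979.9700
Total = 470972.4600
Percentage = 65979.9700 / 470972.4600 * 100 = 14.0093

14.0093%


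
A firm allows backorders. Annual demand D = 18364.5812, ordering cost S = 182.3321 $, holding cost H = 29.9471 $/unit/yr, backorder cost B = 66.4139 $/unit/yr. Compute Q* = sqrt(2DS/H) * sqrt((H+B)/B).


sqrt(2DS/H) = 472.8895
sqrt((H+B)/B) = 1.2045
Q* = 472.8895 * 1.2045 = 569.6143

569.6143 units


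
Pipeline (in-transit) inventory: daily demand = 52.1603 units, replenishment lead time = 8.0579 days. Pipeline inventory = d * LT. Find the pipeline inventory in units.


Pipeline = 52.1603 * 8.0579 = 420.3025

420.3025 units


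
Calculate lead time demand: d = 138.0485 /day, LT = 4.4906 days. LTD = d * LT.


LTD = 138.0485 * 4.4906 = 619.9206

619.9206 units


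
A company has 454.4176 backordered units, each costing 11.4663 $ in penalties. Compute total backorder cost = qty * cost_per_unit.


Total = 454.4176 * 11.4663 = 5210.4885

5210.4885 $


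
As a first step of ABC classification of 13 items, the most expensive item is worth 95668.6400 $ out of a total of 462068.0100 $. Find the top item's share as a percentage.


Top item = 95668.6400
Total = 462068.0100
Percentage = 95668.6400 / 462068.0100 * 100 = 20.7044

20.7044%


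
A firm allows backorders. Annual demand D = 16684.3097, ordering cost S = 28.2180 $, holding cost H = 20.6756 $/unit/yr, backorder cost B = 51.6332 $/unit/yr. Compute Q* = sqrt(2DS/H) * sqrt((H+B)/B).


sqrt(2DS/H) = 213.4043
sqrt((H+B)/B) = 1.1834
Q* = 213.4043 * 1.1834 = 252.5424

252.5424 units


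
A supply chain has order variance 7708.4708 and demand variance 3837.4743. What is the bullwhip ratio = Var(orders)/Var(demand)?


BW = 7708.4708 / 3837.4743 = 2.0087

2.0087


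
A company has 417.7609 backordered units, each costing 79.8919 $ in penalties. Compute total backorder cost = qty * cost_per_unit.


Total = 417.7609 * 79.8919 = 33375.7120

33375.7120 $


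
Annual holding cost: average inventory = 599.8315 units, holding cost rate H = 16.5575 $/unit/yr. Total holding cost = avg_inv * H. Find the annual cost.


Cost = 599.8315 * 16.5575 = 9931.7101

9931.7101 $/yr


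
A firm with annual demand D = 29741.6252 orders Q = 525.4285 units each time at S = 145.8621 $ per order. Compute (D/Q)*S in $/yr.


Number of orders = D/Q = 56.6045
Cost = 56.6045 * 145.8621 = 8256.4534

8256.4534 $/yr


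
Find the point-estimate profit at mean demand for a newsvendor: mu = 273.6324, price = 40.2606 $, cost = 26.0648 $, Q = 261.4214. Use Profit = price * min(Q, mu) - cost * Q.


Sales at mu = min(261.4214, 273.6324) = 261.4214
Revenue = 40.2606 * 261.4214 = 10524.9824
Total cost = 26.0648 * 261.4214 = 6813.8965
Profit = 10524.9824 - 6813.8965 = 3711.0859

3711.0859 $
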